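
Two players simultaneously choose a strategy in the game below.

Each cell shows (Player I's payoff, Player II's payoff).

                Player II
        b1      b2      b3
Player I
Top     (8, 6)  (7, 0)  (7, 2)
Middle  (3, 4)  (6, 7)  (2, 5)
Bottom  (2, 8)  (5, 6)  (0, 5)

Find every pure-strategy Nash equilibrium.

For each strategy profile, look for a profitable unilateral deviation.
(Top, b1): Player I gets 8, best alternative 3; Player II gets 6, best alternative 2. No profitable deviation — NE.
(Top, b2): Player II can switch to b1 (0 → 6). Not NE.
(Top, b3): Player II can switch to b1 (2 → 6). Not NE.
(Middle, b1): Player I can switch to Top (3 → 8). Not NE.
(Middle, b2): Player I can switch to Top (6 → 7). Not NE.
(Middle, b3): Player I can switch to Top (2 → 7). Not NE.
(Bottom, b1): Player I can switch to Top (2 → 8). Not NE.
(The remaining 2 profiles each have a profitable deviation by the same check.)

Pure NE: (Top, b1)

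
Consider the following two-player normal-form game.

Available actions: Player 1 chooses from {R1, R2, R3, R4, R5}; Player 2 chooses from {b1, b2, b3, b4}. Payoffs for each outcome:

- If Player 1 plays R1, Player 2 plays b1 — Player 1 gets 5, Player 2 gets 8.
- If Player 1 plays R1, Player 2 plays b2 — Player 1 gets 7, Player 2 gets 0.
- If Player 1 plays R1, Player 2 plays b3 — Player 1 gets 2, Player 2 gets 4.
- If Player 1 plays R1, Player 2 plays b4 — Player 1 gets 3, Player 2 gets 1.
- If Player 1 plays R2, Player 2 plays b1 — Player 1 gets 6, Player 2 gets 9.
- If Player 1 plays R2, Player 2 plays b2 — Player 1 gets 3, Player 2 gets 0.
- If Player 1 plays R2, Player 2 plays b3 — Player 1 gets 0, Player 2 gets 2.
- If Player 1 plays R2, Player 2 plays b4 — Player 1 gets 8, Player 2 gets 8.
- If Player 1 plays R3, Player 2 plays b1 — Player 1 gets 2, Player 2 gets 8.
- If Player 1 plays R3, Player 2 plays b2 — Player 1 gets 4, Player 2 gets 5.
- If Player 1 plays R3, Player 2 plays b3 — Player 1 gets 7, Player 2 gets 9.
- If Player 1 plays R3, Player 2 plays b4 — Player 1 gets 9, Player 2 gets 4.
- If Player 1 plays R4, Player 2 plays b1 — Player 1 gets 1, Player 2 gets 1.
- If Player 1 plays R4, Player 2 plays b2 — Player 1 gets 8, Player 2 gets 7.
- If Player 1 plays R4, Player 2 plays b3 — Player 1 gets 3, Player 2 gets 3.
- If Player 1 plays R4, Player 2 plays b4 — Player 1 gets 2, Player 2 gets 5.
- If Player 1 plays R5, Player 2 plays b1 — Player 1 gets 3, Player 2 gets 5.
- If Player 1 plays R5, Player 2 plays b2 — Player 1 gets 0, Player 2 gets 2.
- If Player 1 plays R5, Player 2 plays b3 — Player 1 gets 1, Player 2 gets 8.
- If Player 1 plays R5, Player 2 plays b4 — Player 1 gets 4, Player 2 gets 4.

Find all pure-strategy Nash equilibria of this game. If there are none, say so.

For each strategy profile, look for a profitable unilateral deviation.
(R1, b1): Player 1 can switch to R2 (5 → 6). Not NE.
(R1, b2): Player 1 can switch to R4 (7 → 8). Not NE.
(R1, b3): Player 1 can switch to R3 (2 → 7). Not NE.
(R1, b4): Player 1 can switch to R2 (3 → 8). Not NE.
(R2, b1): Player 1 gets 6, best alternative 5; Player 2 gets 9, best alternative 8. No profitable deviation — NE.
(R2, b2): Player 1 can switch to R1 (3 → 7). Not NE.
(R2, b3): Player 1 can switch to R1 (0 → 2). Not NE.
(R2, b4): Player 1 can switch to R3 (8 → 9). Not NE.
(R3, b1): Player 1 can switch to R1 (2 → 5). Not NE.
(R3, b2): Player 1 can switch to R1 (4 → 7). Not NE.
(R3, b3): Player 1 gets 7, best alternative 3; Player 2 gets 9, best alternative 8. No profitable deviation — NE.
(R3, b4): Player 2 can switch to b1 (4 → 8). Not NE.
(R4, b1): Player 1 can switch to R1 (1 → 5). Not NE.
(R4, b2): Player 1 gets 8, best alternative 7; Player 2 gets 7, best alternative 5. No profitable deviation — NE.
(R4, b3): Player 1 can switch to R3 (3 → 7). Not NE.
(The remaining 5 profiles each have a profitable deviation by the same check.)

Pure-strategy Nash equilibria: (R2, b1) and (R3, b3) and (R4, b2)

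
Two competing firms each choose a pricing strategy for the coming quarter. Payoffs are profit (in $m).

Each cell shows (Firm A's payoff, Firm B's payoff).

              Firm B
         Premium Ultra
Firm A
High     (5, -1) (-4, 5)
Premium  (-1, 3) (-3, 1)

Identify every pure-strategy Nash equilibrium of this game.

No pure-strategy Nash equilibrium.

Check each profile: it is a Nash equilibrium iff no player can strictly gain by switching unilaterally.
(High, Premium): Firm B can switch to Ultra (-1 → 5). Not NE.
(High, Ultra): Firm A can switch to Premium (-4 → -3). Not NE.
(Premium, Premium): Firm A can switch to High (-1 → 5). Not NE.
(Premium, Ultra): Firm B can switch to Premium (1 → 3). Not NE.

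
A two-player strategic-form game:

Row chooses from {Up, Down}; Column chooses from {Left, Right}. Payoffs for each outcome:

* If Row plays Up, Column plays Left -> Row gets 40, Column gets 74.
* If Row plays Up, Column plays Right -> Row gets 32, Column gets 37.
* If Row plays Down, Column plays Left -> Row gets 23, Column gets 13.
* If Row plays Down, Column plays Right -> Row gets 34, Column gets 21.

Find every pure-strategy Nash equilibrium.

(Up, Left), (Down, Right)

Row against Left: payoffs 40, 23 → best response Up.
Row against Right: payoffs 32, 34 → best response Down.
Column against Up: payoffs 74, 37 → best response Left.
Column against Down: payoffs 13, 21 → best response Right.
Mutual best responses: (Up, Left); (Down, Right).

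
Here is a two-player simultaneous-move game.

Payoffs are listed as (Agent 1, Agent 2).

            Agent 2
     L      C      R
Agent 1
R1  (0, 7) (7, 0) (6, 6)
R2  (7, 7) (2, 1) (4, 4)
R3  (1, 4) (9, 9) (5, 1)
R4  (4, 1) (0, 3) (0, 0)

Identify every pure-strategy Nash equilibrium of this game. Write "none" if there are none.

(R1, L): Agent 1 can switch to R2 (0 → 7). Not NE.
(R1, C): Agent 1 can switch to R3 (7 → 9). Not NE.
(R1, R): Agent 2 can switch to L (6 → 7). Not NE.
(R2, L): Agent 1 gets 7, best alternative 4; Agent 2 gets 7, best alternative 4. No profitable deviation — NE.
(R2, C): Agent 1 can switch to R1 (2 → 7). Not NE.
(R2, R): Agent 1 can switch to R1 (4 → 6). Not NE.
(R3, L): Agent 1 can switch to R2 (1 → 7). Not NE.
(R3, C): Agent 1 gets 9, best alternative 7; Agent 2 gets 9, best alternative 4. No profitable deviation — NE.
(The remaining 4 profiles each have a profitable deviation by the same check.)

The pure Nash equilibria are (R2, L); (R3, C).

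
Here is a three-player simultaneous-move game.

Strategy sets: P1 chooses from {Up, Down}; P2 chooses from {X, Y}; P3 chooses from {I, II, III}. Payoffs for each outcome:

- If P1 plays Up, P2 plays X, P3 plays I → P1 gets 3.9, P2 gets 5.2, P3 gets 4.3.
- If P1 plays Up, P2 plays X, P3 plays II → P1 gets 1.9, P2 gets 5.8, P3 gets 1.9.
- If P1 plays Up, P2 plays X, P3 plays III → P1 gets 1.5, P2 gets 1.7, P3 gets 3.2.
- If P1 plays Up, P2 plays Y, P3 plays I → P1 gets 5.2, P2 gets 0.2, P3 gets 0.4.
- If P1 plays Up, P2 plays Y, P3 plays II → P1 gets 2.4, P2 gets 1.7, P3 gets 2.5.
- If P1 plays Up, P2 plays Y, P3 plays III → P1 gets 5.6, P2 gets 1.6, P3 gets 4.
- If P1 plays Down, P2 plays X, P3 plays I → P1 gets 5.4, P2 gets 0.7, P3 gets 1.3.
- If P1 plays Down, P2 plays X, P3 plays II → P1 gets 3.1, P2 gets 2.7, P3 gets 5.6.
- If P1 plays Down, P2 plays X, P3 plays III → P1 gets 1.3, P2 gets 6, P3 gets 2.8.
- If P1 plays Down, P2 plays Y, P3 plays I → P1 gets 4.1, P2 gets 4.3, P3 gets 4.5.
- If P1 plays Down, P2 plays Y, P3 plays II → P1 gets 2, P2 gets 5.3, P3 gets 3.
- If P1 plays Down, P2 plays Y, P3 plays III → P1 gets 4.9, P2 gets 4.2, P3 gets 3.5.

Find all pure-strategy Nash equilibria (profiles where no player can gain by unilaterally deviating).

There is no pure-strategy Nash equilibrium.

P1 against (X, I): payoffs 3.9, 5.4 → best response Down.
P1 against (X, II): payoffs 1.9, 3.1 → best response Down.
P1 against (X, III): payoffs 1.5, 1.3 → best response Up.
P1 against (Y, I): payoffs 5.2, 4.1 → best response Up.
P1 against (Y, II): payoffs 2.4, 2 → best response Up.
P1 against (Y, III): payoffs 5.6, 4.9 → best response Up.
P2 against (Up, I): payoffs 5.2, 0.2 → best response X.
P2 against (Up, II): payoffs 5.8, 1.7 → best response X.
P2 against (Up, III): payoffs 1.7, 1.6 → best response X.
P2 against (Down, I): payoffs 0.7, 4.3 → best response Y.
P2 against (Down, II): payoffs 2.7, 5.3 → best response Y.
P2 against (Down, III): payoffs 6, 4.2 → best response X.
P3 against (Up, X): payoffs 4.3, 1.9, 3.2 → best response I.
P3 against (Up, Y): payoffs 0.4, 2.5, 4 → best response III.
P3 against (Down, X): payoffs 1.3, 5.6, 2.8 → best response II.
P3 against (Down, Y): payoffs 4.5, 3, 3.5 → best response I.
No profile is a mutual best response for all players.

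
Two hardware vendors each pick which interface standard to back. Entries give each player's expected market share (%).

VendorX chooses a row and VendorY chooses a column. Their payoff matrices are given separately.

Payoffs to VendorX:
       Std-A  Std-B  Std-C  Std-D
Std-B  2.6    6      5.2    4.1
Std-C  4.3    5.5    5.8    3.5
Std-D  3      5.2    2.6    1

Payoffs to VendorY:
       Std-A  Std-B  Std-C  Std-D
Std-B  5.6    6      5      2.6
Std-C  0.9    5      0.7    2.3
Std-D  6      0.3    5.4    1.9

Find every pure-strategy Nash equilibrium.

The unique pure-strategy Nash equilibrium is (Std-B, Std-B).

(Std-B, Std-A): VendorX can switch to Std-C (2.6 → 4.3). Not NE.
(Std-B, Std-B): VendorX gets 6, best alternative 5.5; VendorY gets 6, best alternative 5.6. No profitable deviation — NE.
(Std-B, Std-C): VendorX can switch to Std-C (5.2 → 5.8). Not NE.
(Std-B, Std-D): VendorY can switch to Std-A (2.6 → 5.6). Not NE.
(Std-C, Std-A): VendorY can switch to Std-B (0.9 → 5). Not NE.
(Std-C, Std-B): VendorX can switch to Std-B (5.5 → 6). Not NE.
(Std-C, Std-C): VendorY can switch to Std-A (0.7 → 0.9). Not NE.
(Std-C, Std-D): VendorX can switch to Std-B (3.5 → 4.1). Not NE.
(Std-D, Std-A): VendorX can switch to Std-C (3 → 4.3). Not NE.
(Std-D, Std-B): VendorX can switch to Std-B (5.2 → 6). Not NE.
(Std-D, Std-C): VendorX can switch to Std-B (2.6 → 5.2). Not NE.
(Std-D, Std-D): VendorX can switch to Std-B (1 → 4.1). Not NE.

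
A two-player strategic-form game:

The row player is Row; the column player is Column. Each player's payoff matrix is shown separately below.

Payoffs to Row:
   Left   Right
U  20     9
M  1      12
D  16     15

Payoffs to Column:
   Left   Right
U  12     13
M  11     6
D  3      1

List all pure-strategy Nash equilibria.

This game has no pure Nash equilibrium.

Mark each player's best response to every combination of opponents' strategies; a profile where every player is best-responding is a pure Nash equilibrium.
Row against Left: payoffs 20, 1, 16 → best response U.
Row against Right: payoffs 9, 12, 15 → best response D.
Column against U: payoffs 12, 13 → best response Right.
Column against M: payoffs 11, 6 → best response Left.
Column against D: payoffs 3, 1 → best response Left.
No profile is a mutual best response for all players.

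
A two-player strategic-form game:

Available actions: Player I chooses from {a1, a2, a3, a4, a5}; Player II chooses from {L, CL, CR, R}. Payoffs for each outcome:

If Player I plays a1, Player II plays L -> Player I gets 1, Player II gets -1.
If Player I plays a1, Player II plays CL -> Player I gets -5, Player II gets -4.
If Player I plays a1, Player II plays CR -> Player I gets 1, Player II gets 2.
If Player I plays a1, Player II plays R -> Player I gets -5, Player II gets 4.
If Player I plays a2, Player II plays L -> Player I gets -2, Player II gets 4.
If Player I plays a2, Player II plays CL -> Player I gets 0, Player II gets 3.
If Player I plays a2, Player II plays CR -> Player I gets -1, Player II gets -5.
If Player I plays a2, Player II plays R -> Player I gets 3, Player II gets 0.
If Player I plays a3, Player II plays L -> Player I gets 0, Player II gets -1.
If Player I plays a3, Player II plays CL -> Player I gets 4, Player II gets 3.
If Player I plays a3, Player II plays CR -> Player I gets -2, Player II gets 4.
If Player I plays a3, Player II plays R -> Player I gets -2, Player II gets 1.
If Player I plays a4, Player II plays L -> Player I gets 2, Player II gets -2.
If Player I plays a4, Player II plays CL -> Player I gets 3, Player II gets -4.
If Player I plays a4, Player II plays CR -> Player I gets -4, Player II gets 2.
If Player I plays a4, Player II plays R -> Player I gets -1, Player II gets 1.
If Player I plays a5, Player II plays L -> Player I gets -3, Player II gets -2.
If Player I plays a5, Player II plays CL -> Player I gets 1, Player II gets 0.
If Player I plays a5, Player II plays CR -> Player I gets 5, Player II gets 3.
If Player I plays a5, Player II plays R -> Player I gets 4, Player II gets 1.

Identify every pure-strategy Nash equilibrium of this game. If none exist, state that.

(a1, L): Player I can switch to a4 (1 → 2). Not NE.
(a1, CL): Player I can switch to a2 (-5 → 0). Not NE.
(a1, CR): Player I can switch to a5 (1 → 5). Not NE.
(a1, R): Player I can switch to a2 (-5 → 3). Not NE.
(a2, L): Player I can switch to a1 (-2 → 1). Not NE.
(a2, CL): Player I can switch to a3 (0 → 4). Not NE.
(a2, CR): Player I can switch to a1 (-1 → 1). Not NE.
(a2, R): Player I can switch to a5 (3 → 4). Not NE.
(a3, L): Player I can switch to a1 (0 → 1). Not NE.
(a3, CL): Player II can switch to CR (3 → 4). Not NE.
(a5, CR): Player I gets 5, best alternative 1; Player II gets 3, best alternative 1. No profitable deviation — NE.
(The remaining 9 profiles each have a profitable deviation by the same check.)

Pure NE: (a5, CR)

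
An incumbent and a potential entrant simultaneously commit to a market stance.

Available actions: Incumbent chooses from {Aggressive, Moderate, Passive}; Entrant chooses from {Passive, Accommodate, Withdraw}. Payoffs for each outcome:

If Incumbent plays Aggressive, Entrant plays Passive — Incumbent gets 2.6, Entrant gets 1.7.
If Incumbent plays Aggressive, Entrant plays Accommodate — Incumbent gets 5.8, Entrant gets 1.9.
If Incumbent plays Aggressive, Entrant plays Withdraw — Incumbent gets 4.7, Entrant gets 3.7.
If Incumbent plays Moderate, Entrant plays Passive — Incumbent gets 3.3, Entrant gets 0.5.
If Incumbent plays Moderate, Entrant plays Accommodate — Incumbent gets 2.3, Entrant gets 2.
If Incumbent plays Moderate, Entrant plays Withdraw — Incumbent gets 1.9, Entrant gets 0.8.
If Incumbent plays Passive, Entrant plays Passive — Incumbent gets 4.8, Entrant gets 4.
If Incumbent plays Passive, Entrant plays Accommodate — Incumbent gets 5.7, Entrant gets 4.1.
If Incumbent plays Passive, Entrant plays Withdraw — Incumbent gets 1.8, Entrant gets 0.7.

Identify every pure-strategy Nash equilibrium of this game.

Check each profile: it is a Nash equilibrium iff no player can strictly gain by switching unilaterally.
(Aggressive, Passive): Incumbent can switch to Moderate (2.6 → 3.3). Not NE.
(Aggressive, Accommodate): Entrant can switch to Withdraw (1.9 → 3.7). Not NE.
(Aggressive, Withdraw): Incumbent gets 4.7, best alternative 1.9; Entrant gets 3.7, best alternative 1.9. No profitable deviation — NE.
(Moderate, Passive): Incumbent can switch to Passive (3.3 → 4.8). Not NE.
(Moderate, Accommodate): Incumbent can switch to Aggressive (2.3 → 5.8). Not NE.
(Moderate, Withdraw): Incumbent can switch to Aggressive (1.9 → 4.7). Not NE.
(Passive, Passive): Entrant can switch to Accommodate (4 → 4.1). Not NE.
(Passive, Accommodate): Incumbent can switch to Aggressive (5.7 → 5.8). Not NE.
(Passive, Withdraw): Incumbent can switch to Aggressive (1.8 → 4.7). Not NE.

(Aggressive, Withdraw)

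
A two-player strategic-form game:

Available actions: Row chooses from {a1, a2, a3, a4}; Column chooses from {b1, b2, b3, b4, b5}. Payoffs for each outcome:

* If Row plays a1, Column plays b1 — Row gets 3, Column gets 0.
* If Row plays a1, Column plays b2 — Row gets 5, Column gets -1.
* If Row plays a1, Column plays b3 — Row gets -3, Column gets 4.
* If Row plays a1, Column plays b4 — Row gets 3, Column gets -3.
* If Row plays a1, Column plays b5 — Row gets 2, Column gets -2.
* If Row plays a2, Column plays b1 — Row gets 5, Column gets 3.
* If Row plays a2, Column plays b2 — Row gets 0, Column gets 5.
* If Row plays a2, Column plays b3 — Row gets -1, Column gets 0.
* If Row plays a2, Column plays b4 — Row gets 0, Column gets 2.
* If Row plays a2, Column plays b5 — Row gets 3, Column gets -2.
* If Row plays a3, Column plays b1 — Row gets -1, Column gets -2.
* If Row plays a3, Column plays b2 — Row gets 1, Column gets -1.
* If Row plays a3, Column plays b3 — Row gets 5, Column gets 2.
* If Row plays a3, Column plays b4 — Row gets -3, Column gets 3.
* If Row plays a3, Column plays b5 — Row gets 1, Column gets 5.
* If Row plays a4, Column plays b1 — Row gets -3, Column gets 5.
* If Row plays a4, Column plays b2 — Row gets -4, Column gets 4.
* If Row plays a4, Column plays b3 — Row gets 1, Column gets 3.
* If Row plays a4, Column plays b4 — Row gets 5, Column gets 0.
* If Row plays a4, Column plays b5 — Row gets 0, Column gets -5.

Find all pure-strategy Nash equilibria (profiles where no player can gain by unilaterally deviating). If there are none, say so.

No pure-strategy Nash equilibrium.

For each player, find the best response to each opponent profile; mutual best responses are the pure NE.
Row against b1: payoffs 3, 5, -1, -3 → best response a2.
Row against b2: payoffs 5, 0, 1, -4 → best response a1.
Row against b3: payoffs -3, -1, 5, 1 → best response a3.
Row against b4: payoffs 3, 0, -3, 5 → best response a4.
Row against b5: payoffs 2, 3, 1, 0 → best response a2.
Column against a1: payoffs 0, -1, 4, -3, -2 → best response b3.
Column against a2: payoffs 3, 5, 0, 2, -2 → best response b2.
Column against a3: payoffs -2, -1, 2, 3, 5 → best response b5.
Column against a4: payoffs 5, 4, 3, 0, -5 → best response b1.
No profile is a mutual best response for all players.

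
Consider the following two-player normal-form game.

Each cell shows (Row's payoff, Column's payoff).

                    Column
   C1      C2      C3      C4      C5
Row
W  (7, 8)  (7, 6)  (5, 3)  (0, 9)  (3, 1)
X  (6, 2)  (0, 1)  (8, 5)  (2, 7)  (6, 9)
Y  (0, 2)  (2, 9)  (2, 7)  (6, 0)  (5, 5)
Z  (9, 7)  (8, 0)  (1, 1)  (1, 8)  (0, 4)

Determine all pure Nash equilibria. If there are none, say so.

(X, C5)

Row against C1: payoffs 7, 6, 0, 9 → best response Z.
Row against C2: payoffs 7, 0, 2, 8 → best response Z.
Row against C3: payoffs 5, 8, 2, 1 → best response X.
Row against C4: payoffs 0, 2, 6, 1 → best response Y.
Row against C5: payoffs 3, 6, 5, 0 → best response X.
Column against W: payoffs 8, 6, 3, 9, 1 → best response C4.
Column against X: payoffs 2, 1, 5, 7, 9 → best response C5.
Column against Y: payoffs 2, 9, 7, 0, 5 → best response C2.
Column against Z: payoffs 7, 0, 1, 8, 4 → best response C4.
Mutual best responses: (X, C5).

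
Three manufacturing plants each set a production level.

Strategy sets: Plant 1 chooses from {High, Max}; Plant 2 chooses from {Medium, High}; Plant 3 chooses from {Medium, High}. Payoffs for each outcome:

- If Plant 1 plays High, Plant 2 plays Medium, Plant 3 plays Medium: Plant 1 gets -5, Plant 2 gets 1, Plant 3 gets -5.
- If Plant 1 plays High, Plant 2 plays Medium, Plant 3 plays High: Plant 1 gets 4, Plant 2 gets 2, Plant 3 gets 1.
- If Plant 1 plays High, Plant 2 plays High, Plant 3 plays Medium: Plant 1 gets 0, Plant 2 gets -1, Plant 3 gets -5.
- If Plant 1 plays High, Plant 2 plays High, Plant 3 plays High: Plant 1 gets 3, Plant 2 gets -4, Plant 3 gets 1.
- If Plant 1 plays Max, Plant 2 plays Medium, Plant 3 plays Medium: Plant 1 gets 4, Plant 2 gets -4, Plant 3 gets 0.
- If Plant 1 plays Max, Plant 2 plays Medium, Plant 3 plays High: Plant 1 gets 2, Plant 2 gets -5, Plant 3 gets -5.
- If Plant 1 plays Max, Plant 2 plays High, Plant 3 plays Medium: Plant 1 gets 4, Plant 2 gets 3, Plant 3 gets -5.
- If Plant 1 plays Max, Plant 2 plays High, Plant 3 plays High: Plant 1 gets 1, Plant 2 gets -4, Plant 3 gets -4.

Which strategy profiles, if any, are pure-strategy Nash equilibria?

(High, Medium, High)

For each strategy profile, look for a profitable unilateral deviation.
(High, Medium, Medium): Plant 1 can switch to Max (-5 → 4). Not NE.
(High, Medium, High): Plant 1 gets 4, best alternative 2; Plant 2 gets 2, best alternative -4; Plant 3 gets 1, best alternative -5. No profitable deviation — NE.
(High, High, Medium): Plant 1 can switch to Max (0 → 4). Not NE.
(High, High, High): Plant 2 can switch to Medium (-4 → 2). Not NE.
(Max, Medium, Medium): Plant 2 can switch to High (-4 → 3). Not NE.
(Max, Medium, High): Plant 1 can switch to High (2 → 4). Not NE.
(Max, High, Medium): Plant 3 can switch to High (-5 → -4). Not NE.
(The remaining 1 profile has a profitable deviation by the same check.)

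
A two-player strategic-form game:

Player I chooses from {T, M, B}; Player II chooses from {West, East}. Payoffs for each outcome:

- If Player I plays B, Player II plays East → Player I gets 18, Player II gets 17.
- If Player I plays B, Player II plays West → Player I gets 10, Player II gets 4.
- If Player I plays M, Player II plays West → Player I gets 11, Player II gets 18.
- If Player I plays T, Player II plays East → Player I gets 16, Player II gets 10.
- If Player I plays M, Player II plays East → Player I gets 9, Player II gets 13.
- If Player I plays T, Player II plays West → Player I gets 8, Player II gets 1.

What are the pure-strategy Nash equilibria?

Pure-strategy Nash equilibria: (M, West) and (B, East)

(T, West): Player I can switch to M (8 → 11). Not NE.
(T, East): Player I can switch to B (16 → 18). Not NE.
(M, West): Player I gets 11, best alternative 10; Player II gets 18, best alternative 13. No profitable deviation — NE.
(M, East): Player I can switch to T (9 → 16). Not NE.
(B, West): Player I can switch to M (10 → 11). Not NE.
(B, East): Player I gets 18, best alternative 16; Player II gets 17, best alternative 4. No profitable deviation — NE.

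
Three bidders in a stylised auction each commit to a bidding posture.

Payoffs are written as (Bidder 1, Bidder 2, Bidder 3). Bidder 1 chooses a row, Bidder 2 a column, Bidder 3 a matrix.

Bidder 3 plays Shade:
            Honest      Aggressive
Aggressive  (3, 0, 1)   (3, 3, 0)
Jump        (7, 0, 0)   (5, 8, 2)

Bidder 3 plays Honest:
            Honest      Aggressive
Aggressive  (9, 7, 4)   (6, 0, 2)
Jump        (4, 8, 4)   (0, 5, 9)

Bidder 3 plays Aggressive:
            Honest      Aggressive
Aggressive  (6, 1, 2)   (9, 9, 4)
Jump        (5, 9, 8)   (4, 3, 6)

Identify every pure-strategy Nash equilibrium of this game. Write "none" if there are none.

(Aggressive, Honest, Honest), (Aggressive, Aggressive, Aggressive)

Bidder 1 against (Honest, Shade): payoffs 3, 7 → best response Jump.
Bidder 1 against (Honest, Honest): payoffs 9, 4 → best response Aggressive.
Bidder 1 against (Honest, Aggressive): payoffs 6, 5 → best response Aggressive.
Bidder 1 against (Aggressive, Shade): payoffs 3, 5 → best response Jump.
Bidder 1 against (Aggressive, Honest): payoffs 6, 0 → best response Aggressive.
Bidder 1 against (Aggressive, Aggressive): payoffs 9, 4 → best response Aggressive.
Bidder 2 against (Aggressive, Shade): payoffs 0, 3 → best response Aggressive.
Bidder 2 against (Aggressive, Honest): payoffs 7, 0 → best response Honest.
Bidder 2 against (Aggressive, Aggressive): payoffs 1, 9 → best response Aggressive.
Bidder 2 against (Jump, Shade): payoffs 0, 8 → best response Aggressive.
Bidder 2 against (Jump, Honest): payoffs 8, 5 → best response Honest.
Bidder 2 against (Jump, Aggressive): payoffs 9, 3 → best response Honest.
Bidder 3 against (Aggressive, Honest): payoffs 1, 4, 2 → best response Honest.
Bidder 3 against (Aggressive, Aggressive): payoffs 0, 2, 4 → best response Aggressive.
Bidder 3 against (Jump, Honest): payoffs 0, 4, 8 → best response Aggressive.
Bidder 3 against (Jump, Aggressive): payoffs 2, 9, 6 → best response Honest.
Mutual best responses: (Aggressive, Honest, Honest); (Aggressive, Aggressive, Aggressive).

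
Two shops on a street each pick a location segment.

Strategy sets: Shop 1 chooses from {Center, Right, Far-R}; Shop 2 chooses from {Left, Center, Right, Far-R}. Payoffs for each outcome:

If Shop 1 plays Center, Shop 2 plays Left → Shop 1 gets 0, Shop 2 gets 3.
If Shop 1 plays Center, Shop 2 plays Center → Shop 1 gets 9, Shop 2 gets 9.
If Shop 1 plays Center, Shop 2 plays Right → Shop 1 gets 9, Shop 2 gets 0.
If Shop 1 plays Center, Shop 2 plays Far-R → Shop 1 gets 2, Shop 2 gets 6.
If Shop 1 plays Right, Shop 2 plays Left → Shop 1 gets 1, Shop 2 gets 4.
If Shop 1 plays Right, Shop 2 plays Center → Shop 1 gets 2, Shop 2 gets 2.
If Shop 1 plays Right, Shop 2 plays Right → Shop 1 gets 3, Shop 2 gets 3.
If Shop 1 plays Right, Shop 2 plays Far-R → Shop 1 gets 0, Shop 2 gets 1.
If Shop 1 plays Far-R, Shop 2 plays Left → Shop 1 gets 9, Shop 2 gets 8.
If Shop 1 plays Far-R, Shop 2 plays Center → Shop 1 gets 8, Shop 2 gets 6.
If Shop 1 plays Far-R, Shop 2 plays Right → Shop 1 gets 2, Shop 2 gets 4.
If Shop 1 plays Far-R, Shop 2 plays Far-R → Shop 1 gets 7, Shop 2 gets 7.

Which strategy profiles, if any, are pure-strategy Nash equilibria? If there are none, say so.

The pure Nash equilibria are (Center, Center) and (Far-R, Left).

Check each profile: it is a Nash equilibrium iff no player can strictly gain by switching unilaterally.
(Center, Left): Shop 1 can switch to Right (0 → 1). Not NE.
(Center, Center): Shop 1 gets 9, best alternative 8; Shop 2 gets 9, best alternative 6. No profitable deviation — NE.
(Center, Right): Shop 2 can switch to Left (0 → 3). Not NE.
(Center, Far-R): Shop 1 can switch to Far-R (2 → 7). Not NE.
(Right, Left): Shop 1 can switch to Far-R (1 → 9). Not NE.
(Right, Center): Shop 1 can switch to Center (2 → 9). Not NE.
(Right, Right): Shop 1 can switch to Center (3 → 9). Not NE.
(Far-R, Left): Shop 1 gets 9, best alternative 1; Shop 2 gets 8, best alternative 7. No profitable deviation — NE.
(The remaining 4 profiles each have a profitable deviation by the same check.)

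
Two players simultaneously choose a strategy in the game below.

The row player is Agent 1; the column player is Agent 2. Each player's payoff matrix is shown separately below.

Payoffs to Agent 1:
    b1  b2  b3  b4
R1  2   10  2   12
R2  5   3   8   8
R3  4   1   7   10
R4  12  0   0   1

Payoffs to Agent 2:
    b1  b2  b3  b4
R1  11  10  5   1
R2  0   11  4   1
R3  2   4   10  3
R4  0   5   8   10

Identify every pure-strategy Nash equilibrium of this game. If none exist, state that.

Check each profile: it is a Nash equilibrium iff no player can strictly gain by switching unilaterally.
(R1, b1): Agent 1 can switch to R2 (2 → 5). Not NE.
(R1, b2): Agent 2 can switch to b1 (10 → 11). Not NE.
(R1, b3): Agent 1 can switch to R2 (2 → 8). Not NE.
(R1, b4): Agent 2 can switch to b1 (1 → 11). Not NE.
(R2, b1): Agent 1 can switch to R4 (5 → 12). Not NE.
(R2, b2): Agent 1 can switch to R1 (3 → 10). Not NE.
(R2, b3): Agent 2 can switch to b2 (4 → 11). Not NE.
(R2, b4): Agent 1 can switch to R1 (8 → 12). Not NE.
(R3, b1): Agent 1 can switch to R2 (4 → 5). Not NE.
(R3, b2): Agent 1 can switch to R1 (1 → 10). Not NE.
(The remaining 6 profiles each have a profitable deviation by the same check.)

none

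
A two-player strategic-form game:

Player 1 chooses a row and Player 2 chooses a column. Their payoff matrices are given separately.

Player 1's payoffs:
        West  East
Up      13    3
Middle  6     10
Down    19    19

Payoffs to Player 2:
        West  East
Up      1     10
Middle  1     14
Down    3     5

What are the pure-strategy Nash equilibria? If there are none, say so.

Mark each player's best response to every combination of opponents' strategies; a profile where every player is best-responding is a pure Nash equilibrium.
Player 1 against West: payoffs 13, 6, 19 → best response Down.
Player 1 against East: payoffs 3, 10, 19 → best response Down.
Player 2 against Up: payoffs 1, 10 → best response East.
Player 2 against Middle: payoffs 1, 14 → best response East.
Player 2 against Down: payoffs 3, 5 → best response East.
Mutual best responses: (Down, East).

(Down, East)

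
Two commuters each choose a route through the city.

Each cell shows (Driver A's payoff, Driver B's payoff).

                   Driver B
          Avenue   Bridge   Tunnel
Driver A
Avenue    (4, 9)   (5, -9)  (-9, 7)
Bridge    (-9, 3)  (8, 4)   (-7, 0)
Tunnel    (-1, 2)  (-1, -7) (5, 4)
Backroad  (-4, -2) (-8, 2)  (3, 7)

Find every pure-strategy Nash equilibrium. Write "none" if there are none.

Check each profile: it is a Nash equilibrium iff no player can strictly gain by switching unilaterally.
(Avenue, Avenue): Driver A gets 4, best alternative -1; Driver B gets 9, best alternative 7. No profitable deviation — NE.
(Avenue, Bridge): Driver A can switch to Bridge (5 → 8). Not NE.
(Avenue, Tunnel): Driver A can switch to Bridge (-9 → -7). Not NE.
(Bridge, Avenue): Driver A can switch to Avenue (-9 → 4). Not NE.
(Bridge, Bridge): Driver A gets 8, best alternative 5; Driver B gets 4, best alternative 3. No profitable deviation — NE.
(Bridge, Tunnel): Driver A can switch to Tunnel (-7 → 5). Not NE.
(Tunnel, Avenue): Driver A can switch to Avenue (-1 → 4). Not NE.
(Tunnel, Bridge): Driver A can switch to Avenue (-1 → 5). Not NE.
(Tunnel, Tunnel): Driver A gets 5, best alternative 3; Driver B gets 4, best alternative 2. No profitable deviation — NE.
(Backroad, Avenue): Driver A can switch to Avenue (-4 → 4). Not NE.
(Backroad, Bridge): Driver A can switch to Avenue (-8 → 5). Not NE.
(The remaining 1 profile has a profitable deviation by the same check.)

(Avenue, Avenue); (Bridge, Bridge); (Tunnel, Tunnel)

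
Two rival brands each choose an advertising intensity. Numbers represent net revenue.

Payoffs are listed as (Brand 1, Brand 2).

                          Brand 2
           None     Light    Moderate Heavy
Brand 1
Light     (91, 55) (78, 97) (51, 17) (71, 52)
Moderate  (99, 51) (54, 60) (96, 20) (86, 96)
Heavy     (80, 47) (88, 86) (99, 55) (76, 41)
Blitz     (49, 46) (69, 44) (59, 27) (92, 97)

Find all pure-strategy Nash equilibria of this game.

Pure-strategy Nash equilibria: (Heavy, Light), (Blitz, Heavy)

(Light, None): Brand 1 can switch to Moderate (91 → 99). Not NE.
(Light, Light): Brand 1 can switch to Heavy (78 → 88). Not NE.
(Light, Moderate): Brand 1 can switch to Moderate (51 → 96). Not NE.
(Light, Heavy): Brand 1 can switch to Moderate (71 → 86). Not NE.
(Moderate, None): Brand 2 can switch to Light (51 → 60). Not NE.
(Moderate, Light): Brand 1 can switch to Light (54 → 78). Not NE.
(Moderate, Moderate): Brand 1 can switch to Heavy (96 → 99). Not NE.
(Moderate, Heavy): Brand 1 can switch to Blitz (86 → 92). Not NE.
(Heavy, Light): Brand 1 gets 88, best alternative 78; Brand 2 gets 86, best alternative 55. No profitable deviation — NE.
(Blitz, Heavy): Brand 1 gets 92, best alternative 86; Brand 2 gets 97, best alternative 46. No profitable deviation — NE.
(The remaining 6 profiles each have a profitable deviation by the same check.)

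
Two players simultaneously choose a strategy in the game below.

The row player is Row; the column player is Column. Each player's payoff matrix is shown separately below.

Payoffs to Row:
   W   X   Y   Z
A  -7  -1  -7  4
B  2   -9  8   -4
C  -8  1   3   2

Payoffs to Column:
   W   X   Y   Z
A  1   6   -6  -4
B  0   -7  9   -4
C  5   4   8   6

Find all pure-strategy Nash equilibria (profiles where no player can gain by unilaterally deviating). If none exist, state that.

Row against W: payoffs -7, 2, -8 → best response B.
Row against X: payoffs -1, -9, 1 → best response C.
Row against Y: payoffs -7, 8, 3 → best response B.
Row against Z: payoffs 4, -4, 2 → best response A.
Column against A: payoffs 1, 6, -6, -4 → best response X.
Column against B: payoffs 0, -7, 9, -4 → best response Y.
Column against C: payoffs 5, 4, 8, 6 → best response Y.
Mutual best responses: (B, Y).

The unique pure-strategy Nash equilibrium is (B, Y).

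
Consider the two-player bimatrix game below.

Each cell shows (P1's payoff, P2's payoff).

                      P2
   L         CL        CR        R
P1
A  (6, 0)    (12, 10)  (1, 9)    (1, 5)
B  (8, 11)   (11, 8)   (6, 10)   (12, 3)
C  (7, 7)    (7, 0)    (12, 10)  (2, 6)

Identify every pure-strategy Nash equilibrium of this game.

Pure-strategy Nash equilibria: (A, CL) and (B, L) and (C, CR)

For each player, find the best response to each opponent profile; mutual best responses are the pure NE.
P1 against L: payoffs 6, 8, 7 → best response B.
P1 against CL: payoffs 12, 11, 7 → best response A.
P1 against CR: payoffs 1, 6, 12 → best response C.
P1 against R: payoffs 1, 12, 2 → best response B.
P2 against A: payoffs 0, 10, 9, 5 → best response CL.
P2 against B: payoffs 11, 8, 10, 3 → best response L.
P2 against C: payoffs 7, 0, 10, 6 → best response CR.
Mutual best responses: (A, CL); (B, L); (C, CR).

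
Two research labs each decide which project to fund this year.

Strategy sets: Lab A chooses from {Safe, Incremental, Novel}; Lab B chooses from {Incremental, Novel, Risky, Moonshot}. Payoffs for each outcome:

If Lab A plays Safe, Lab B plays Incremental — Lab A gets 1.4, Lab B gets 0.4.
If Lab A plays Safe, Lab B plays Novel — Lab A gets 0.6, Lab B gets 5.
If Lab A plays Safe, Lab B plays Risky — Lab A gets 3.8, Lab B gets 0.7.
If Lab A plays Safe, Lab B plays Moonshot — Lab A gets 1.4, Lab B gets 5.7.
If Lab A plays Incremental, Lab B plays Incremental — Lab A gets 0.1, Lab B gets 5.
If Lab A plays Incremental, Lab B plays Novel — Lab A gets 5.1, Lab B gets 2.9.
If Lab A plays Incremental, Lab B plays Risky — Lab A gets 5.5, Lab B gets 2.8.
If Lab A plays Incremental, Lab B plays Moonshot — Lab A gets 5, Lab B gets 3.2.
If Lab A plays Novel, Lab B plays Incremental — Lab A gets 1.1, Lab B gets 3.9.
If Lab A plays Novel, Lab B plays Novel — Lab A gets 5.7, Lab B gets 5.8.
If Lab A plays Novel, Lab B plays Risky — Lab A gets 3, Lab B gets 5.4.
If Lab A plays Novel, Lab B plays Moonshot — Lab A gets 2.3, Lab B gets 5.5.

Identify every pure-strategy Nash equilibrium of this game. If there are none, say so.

Check each profile: it is a Nash equilibrium iff no player can strictly gain by switching unilaterally.
(Safe, Incremental): Lab B can switch to Novel (0.4 → 5). Not NE.
(Safe, Novel): Lab A can switch to Incremental (0.6 → 5.1). Not NE.
(Safe, Risky): Lab A can switch to Incremental (3.8 → 5.5). Not NE.
(Safe, Moonshot): Lab A can switch to Incremental (1.4 → 5). Not NE.
(Incremental, Incremental): Lab A can switch to Safe (0.1 → 1.4). Not NE.
(Incremental, Novel): Lab A can switch to Novel (5.1 → 5.7). Not NE.
(Incremental, Risky): Lab B can switch to Incremental (2.8 → 5). Not NE.
(Incremental, Moonshot): Lab B can switch to Incremental (3.2 → 5). Not NE.
(Novel, Incremental): Lab A can switch to Safe (1.1 → 1.4). Not NE.
(Novel, Novel): Lab A gets 5.7, best alternative 5.1; Lab B gets 5.8, best alternative 5.5. No profitable deviation — NE.
(Novel, Risky): Lab A can switch to Safe (3 → 3.8). Not NE.
(The remaining 1 profile has a profitable deviation by the same check.)

(Novel, Novel)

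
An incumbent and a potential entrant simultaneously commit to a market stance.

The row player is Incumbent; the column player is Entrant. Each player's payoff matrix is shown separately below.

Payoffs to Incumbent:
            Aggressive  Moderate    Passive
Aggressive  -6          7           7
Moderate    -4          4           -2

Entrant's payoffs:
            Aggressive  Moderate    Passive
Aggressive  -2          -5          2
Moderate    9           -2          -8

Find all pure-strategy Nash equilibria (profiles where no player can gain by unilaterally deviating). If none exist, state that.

(Aggressive, Aggressive): Incumbent can switch to Moderate (-6 → -4). Not NE.
(Aggressive, Moderate): Entrant can switch to Aggressive (-5 → -2). Not NE.
(Aggressive, Passive): Incumbent gets 7, best alternative -2; Entrant gets 2, best alternative -2. No profitable deviation — NE.
(Moderate, Aggressive): Incumbent gets -4, best alternative -6; Entrant gets 9, best alternative -2. No profitable deviation — NE.
(Moderate, Moderate): Incumbent can switch to Aggressive (4 → 7). Not NE.
(Moderate, Passive): Incumbent can switch to Aggressive (-2 → 7). Not NE.

(Aggressive, Passive) and (Moderate, Aggressive)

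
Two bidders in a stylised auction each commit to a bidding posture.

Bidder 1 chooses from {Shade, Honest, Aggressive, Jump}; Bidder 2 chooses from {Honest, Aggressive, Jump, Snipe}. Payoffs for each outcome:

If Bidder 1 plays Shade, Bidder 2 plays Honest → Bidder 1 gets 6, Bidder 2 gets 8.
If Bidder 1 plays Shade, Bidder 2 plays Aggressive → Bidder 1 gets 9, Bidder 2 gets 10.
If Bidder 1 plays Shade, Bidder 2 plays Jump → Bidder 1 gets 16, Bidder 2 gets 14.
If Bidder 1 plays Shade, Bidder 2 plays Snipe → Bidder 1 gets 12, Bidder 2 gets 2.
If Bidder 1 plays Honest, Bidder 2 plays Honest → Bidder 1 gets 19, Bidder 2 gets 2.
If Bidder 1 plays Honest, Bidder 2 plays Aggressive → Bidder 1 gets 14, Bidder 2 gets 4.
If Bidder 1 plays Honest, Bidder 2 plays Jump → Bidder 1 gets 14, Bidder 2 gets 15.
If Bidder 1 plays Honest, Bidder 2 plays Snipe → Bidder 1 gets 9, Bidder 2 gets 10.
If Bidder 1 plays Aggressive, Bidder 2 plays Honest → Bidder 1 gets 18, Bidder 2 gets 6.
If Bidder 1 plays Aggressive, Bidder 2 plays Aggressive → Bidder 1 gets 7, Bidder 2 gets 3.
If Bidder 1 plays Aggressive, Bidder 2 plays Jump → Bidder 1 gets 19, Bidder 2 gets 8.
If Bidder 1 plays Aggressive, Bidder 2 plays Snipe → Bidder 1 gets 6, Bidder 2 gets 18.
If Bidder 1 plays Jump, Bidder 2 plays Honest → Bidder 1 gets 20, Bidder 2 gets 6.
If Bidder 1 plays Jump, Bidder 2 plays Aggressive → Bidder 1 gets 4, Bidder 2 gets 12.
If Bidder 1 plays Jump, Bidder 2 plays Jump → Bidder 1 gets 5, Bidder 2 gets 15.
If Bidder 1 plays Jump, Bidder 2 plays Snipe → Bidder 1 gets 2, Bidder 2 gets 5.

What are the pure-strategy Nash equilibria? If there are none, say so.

There is no pure-strategy Nash equilibrium.

Mark each player's best response to every combination of opponents' strategies; a profile where every player is best-responding is a pure Nash equilibrium.
Bidder 1 against Honest: payoffs 6, 19, 18, 20 → best response Jump.
Bidder 1 against Aggressive: payoffs 9, 14, 7, 4 → best response Honest.
Bidder 1 against Jump: payoffs 16, 14, 19, 5 → best response Aggressive.
Bidder 1 against Snipe: payoffs 12, 9, 6, 2 → best response Shade.
Bidder 2 against Shade: payoffs 8, 10, 14, 2 → best response Jump.
Bidder 2 against Honest: payoffs 2, 4, 15, 10 → best response Jump.
Bidder 2 against Aggressive: payoffs 6, 3, 8, 18 → best response Snipe.
Bidder 2 against Jump: payoffs 6, 12, 15, 5 → best response Jump.
No profile is a mutual best response for all players.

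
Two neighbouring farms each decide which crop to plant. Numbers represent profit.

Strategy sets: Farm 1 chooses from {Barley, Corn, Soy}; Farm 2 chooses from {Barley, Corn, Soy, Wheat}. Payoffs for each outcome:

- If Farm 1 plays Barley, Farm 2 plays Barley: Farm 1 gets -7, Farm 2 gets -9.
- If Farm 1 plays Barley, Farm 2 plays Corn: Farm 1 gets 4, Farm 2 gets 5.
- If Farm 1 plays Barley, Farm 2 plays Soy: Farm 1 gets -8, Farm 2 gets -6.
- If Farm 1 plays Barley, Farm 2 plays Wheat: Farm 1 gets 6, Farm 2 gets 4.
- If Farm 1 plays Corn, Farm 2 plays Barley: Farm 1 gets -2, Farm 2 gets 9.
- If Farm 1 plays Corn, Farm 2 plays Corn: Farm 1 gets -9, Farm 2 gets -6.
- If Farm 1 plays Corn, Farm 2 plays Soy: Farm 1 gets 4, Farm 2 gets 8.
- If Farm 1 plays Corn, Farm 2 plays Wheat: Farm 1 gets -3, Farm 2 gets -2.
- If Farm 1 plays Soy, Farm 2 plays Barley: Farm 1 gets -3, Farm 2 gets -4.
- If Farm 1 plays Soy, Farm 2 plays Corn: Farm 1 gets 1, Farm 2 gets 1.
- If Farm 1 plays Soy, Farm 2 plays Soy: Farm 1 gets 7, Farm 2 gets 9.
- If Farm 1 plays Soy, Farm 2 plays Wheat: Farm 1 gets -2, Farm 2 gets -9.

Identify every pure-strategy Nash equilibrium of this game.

(Barley, Barley): Farm 1 can switch to Corn (-7 → -2). Not NE.
(Barley, Corn): Farm 1 gets 4, best alternative 1; Farm 2 gets 5, best alternative 4. No profitable deviation — NE.
(Barley, Soy): Farm 1 can switch to Corn (-8 → 4). Not NE.
(Barley, Wheat): Farm 2 can switch to Corn (4 → 5). Not NE.
(Corn, Barley): Farm 1 gets -2, best alternative -3; Farm 2 gets 9, best alternative 8. No profitable deviation — NE.
(Corn, Corn): Farm 1 can switch to Barley (-9 → 4). Not NE.
(Corn, Soy): Farm 1 can switch to Soy (4 → 7). Not NE.
(Corn, Wheat): Farm 1 can switch to Barley (-3 → 6). Not NE.
(Soy, Barley): Farm 1 can switch to Corn (-3 → -2). Not NE.
(Soy, Corn): Farm 1 can switch to Barley (1 → 4). Not NE.
(Soy, Soy): Farm 1 gets 7, best alternative 4; Farm 2 gets 9, best alternative 1. No profitable deviation — NE.
(The remaining 1 profile has a profitable deviation by the same check.)

The pure Nash equilibria are (Barley, Corn); (Corn, Barley); (Soy, Soy).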